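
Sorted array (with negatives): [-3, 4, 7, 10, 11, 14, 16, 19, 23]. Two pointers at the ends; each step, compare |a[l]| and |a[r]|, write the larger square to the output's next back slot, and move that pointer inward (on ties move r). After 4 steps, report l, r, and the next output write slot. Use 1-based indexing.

l=1, r=5, next write slot=5

[1,9] |-3|<=|23| out[9]=529 → r--
[1,8] |-3|<=|19| out[8]=361 → r--
[1,7] |-3|<=|16| out[7]=256 → r--
[1,6] |-3|<=|14| out[6]=196 → r--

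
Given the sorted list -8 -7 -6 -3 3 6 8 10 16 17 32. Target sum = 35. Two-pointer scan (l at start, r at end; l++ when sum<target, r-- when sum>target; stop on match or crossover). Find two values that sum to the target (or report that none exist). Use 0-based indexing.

[0,10] -8+32=24 <35 → l++
[1,10] -7+32=25 <35 → l++
[2,10] -6+32=26 <35 → l++
[3,10] -3+32=29 <35 → l++
[4,10] 3+32=35 → found

(3, 32)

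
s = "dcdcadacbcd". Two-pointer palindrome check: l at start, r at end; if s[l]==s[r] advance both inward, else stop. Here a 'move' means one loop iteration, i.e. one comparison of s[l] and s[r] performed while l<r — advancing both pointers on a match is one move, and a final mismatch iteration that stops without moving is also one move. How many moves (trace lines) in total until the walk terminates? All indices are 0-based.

3 moves

[0,10] 'd'=='d' → l++,r--
[1,9] 'c'=='c' → l++,r--
[2,8] 'd'!='b' → stop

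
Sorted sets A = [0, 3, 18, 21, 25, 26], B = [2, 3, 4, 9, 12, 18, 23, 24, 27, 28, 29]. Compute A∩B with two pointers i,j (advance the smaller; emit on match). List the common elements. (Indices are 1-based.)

[i=1,j=1] 0<2 → i++
[i=2,j=1] 3>2 → j++
[i=2,j=2] 3==3 emit → i++,j++
[i=3,j=3] 18>4 → j++
[i=3,j=4] 18>9 → j++
[i=3,j=5] 18>12 → j++
[i=3,j=6] 18==18 emit → i++,j++
[i=4,j=7] 21<23 → i++
[i=5,j=7] 25>23 → j++
[i=5,j=8] 25>24 → j++
[i=5,j=9] 25<27 → i++
[i=6,j=9] 26<27 → i++

intersection = [3, 18]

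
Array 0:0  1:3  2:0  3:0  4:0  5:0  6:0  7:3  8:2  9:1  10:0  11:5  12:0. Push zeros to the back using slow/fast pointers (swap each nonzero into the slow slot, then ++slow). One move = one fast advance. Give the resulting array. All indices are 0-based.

(s=0,f=0) a[fast]=0 → fast++
(s=0,f=1) a[fast]=3≠0 swap→a[0]=3 → slow++,fast++
(s=1,f=2) a[fast]=0 → fast++
(s=1,f=3) a[fast]=0 → fast++
(s=1,f=4) a[fast]=0 → fast++
(s=1,f=5) a[fast]=0 → fast++
(s=1,f=6) a[fast]=0 → fast++
(s=1,f=7) a[fast]=3≠0 swap→a[1]=3 → slow++,fast++
(s=2,f=8) a[fast]=2≠0 swap→a[2]=2 → slow++,fast++
(s=3,f=9) a[fast]=1≠0 swap→a[3]=1 → slow++,fast++
(s=4,f=10) a[fast]=0 → fast++
(s=4,f=11) a[fast]=5≠0 swap→a[4]=5 → slow++,fast++
(s=5,f=12) a[fast]=0 → fast++

[3, 3, 2, 1, 5, 0, 0, 0, 0, 0, 0, 0, 0]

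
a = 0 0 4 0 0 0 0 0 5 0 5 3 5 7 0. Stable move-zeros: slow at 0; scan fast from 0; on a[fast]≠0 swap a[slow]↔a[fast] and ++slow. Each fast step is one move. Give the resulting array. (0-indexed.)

[4, 5, 5, 3, 5, 7, 0, 0, 0, 0, 0, 0, 0, 0, 0]

(s=0,f=0) a[fast]=0 → fast++
(s=0,f=1) a[fast]=0 → fast++
(s=0,f=2) a[fast]=4≠0 swap→a[0]=4 → slow++,fast++
(s=1,f=3) a[fast]=0 → fast++
(s=1,f=4) a[fast]=0 → fast++
(s=1,f=5) a[fast]=0 → fast++
(s=1,f=6) a[fast]=0 → fast++
(s=1,f=7) a[fast]=0 → fast++
(s=1,f=8) a[fast]=5≠0 swap→a[1]=5 → slow++,fast++
(s=2,f=9) a[fast]=0 → fast++
(s=2,f=10) a[fast]=5≠0 swap→a[2]=5 → slow++,fast++
(s=3,f=11) a[fast]=3≠0 swap→a[3]=3 → slow++,fast++
(s=4,f=12) a[fast]=5≠0 swap→a[4]=5 → slow++,fast++
(s=5,f=13) a[fast]=7≠0 swap→a[5]=7 → slow++,fast++
(s=6,f=14) a[fast]=0 → fast++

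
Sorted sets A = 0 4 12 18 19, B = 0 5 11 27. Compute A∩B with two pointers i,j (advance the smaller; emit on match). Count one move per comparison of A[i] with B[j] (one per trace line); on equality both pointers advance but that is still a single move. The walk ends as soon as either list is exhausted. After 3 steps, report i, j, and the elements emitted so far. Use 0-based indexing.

i=0 j=0: 0==0 emit, i++,j++
i=1 j=1: 4<5, i++
i=2 j=1: 12>5, j++

i=2, j=2, emitted=[0]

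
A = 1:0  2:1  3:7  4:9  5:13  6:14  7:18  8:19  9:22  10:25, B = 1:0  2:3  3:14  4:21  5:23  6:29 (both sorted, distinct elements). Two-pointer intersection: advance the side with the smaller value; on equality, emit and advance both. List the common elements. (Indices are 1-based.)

[i=1,j=1] 0==0 emit → i++,j++
[i=2,j=2] 1<3 → i++
[i=3,j=2] 7>3 → j++
[i=3,j=3] 7<14 → i++
[i=4,j=3] 9<14 → i++
[i=5,j=3] 13<14 → i++
[i=6,j=3] 14==14 emit → i++,j++
[i=7,j=4] 18<21 → i++
[i=8,j=4] 19<21 → i++
[i=9,j=4] 22>21 → j++
[i=9,j=5] 22<23 → i++
[i=10,j=5] 25>23 → j++
[i=10,j=6] 25<29 → i++

intersection = [0, 14]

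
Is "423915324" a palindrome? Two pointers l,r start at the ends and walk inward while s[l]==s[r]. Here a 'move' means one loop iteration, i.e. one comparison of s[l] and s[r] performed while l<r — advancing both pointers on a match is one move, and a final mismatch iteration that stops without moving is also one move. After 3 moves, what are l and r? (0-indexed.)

l=3, r=5

l=0 r=8: '4'=='4', l++,r--
l=1 r=7: '2'=='2', l++,r--
l=2 r=6: '3'=='3', l++,r--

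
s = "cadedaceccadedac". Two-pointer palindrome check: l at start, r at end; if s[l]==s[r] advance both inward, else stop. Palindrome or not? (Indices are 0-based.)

l=0 r=15: 'c'=='c', l++,r--
l=1 r=14: 'a'=='a', l++,r--
l=2 r=13: 'd'=='d', l++,r--
l=3 r=12: 'e'=='e', l++,r--
l=4 r=11: 'd'=='d', l++,r--
l=5 r=10: 'a'=='a', l++,r--
l=6 r=9: 'c'=='c', l++,r--
l=7 r=8: 'e'!='c', stop

not a palindrome (mismatch at 7,8)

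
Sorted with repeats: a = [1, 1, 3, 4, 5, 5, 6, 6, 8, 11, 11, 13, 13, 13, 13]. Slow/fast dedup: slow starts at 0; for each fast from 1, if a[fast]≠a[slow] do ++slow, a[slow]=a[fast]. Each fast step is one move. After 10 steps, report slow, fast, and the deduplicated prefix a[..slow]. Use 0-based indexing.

(s=0,f=1) a[fast]=1=a[slow] dup → fast++
(s=0,f=2) a[fast]=3≠a[slow]=1 write a[1]=3 → slow++,fast++
(s=1,f=3) a[fast]=4≠a[slow]=3 write a[2]=4 → slow++,fast++
(s=2,f=4) a[fast]=5≠a[slow]=4 write a[3]=5 → slow++,fast++
(s=3,f=5) a[fast]=5=a[slow] dup → fast++
(s=3,f=6) a[fast]=6≠a[slow]=5 write a[4]=6 → slow++,fast++
(s=4,f=7) a[fast]=6=a[slow] dup → fast++
(s=4,f=8) a[fast]=8≠a[slow]=6 write a[5]=8 → slow++,fast++
(s=5,f=9) a[fast]=11≠a[slow]=8 write a[6]=11 → slow++,fast++
(s=6,f=10) a[fast]=11=a[slow] dup → fast++

slow=6, fast=11, prefix=[1, 3, 4, 5, 6, 8, 11]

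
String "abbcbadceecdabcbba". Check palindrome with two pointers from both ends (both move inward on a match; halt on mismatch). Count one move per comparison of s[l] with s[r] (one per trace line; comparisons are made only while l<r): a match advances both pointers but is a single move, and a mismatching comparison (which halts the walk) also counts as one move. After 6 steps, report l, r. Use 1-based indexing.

l=7, r=12

[1,18] 'a'=='a' → l++,r--
[2,17] 'b'=='b' → l++,r--
[3,16] 'b'=='b' → l++,r--
[4,15] 'c'=='c' → l++,r--
[5,14] 'b'=='b' → l++,r--
[6,13] 'a'=='a' → l++,r--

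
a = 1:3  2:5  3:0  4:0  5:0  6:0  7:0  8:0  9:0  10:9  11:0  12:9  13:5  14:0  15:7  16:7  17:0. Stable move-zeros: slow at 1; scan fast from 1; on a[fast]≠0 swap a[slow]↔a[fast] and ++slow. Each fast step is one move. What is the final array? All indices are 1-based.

[3, 5, 9, 9, 5, 7, 7, 0, 0, 0, 0, 0, 0, 0, 0, 0, 0]

slow=1 fast=1: a[fast]=3≠0 swap→a[1]=3, slow++,fast++
slow=2 fast=2: a[fast]=5≠0 swap→a[2]=5, slow++,fast++
slow=3 fast=3: a[fast]=0, fast++
slow=3 fast=4: a[fast]=0, fast++
slow=3 fast=5: a[fast]=0, fast++
slow=3 fast=6: a[fast]=0, fast++
slow=3 fast=7: a[fast]=0, fast++
slow=3 fast=8: a[fast]=0, fast++
slow=3 fast=9: a[fast]=0, fast++
slow=3 fast=10: a[fast]=9≠0 swap→a[3]=9, slow++,fast++
slow=4 fast=11: a[fast]=0, fast++
slow=4 fast=12: a[fast]=9≠0 swap→a[4]=9, slow++,fast++
slow=5 fast=13: a[fast]=5≠0 swap→a[5]=5, slow++,fast++
slow=6 fast=14: a[fast]=0, fast++
slow=6 fast=15: a[fast]=7≠0 swap→a[6]=7, slow++,fast++
slow=7 fast=16: a[fast]=7≠0 swap→a[7]=7, slow++,fast++
slow=8 fast=17: a[fast]=0, fast++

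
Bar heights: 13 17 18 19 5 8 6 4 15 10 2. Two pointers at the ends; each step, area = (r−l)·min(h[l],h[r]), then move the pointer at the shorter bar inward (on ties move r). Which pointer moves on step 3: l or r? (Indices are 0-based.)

l=0 r=10: min(13,2)*10=20 best=20 *, r--
l=0 r=9: min(13,10)*9=90 best=90 *, r--
l=0 r=8: min(13,15)*8=104 best=104 *, l++

l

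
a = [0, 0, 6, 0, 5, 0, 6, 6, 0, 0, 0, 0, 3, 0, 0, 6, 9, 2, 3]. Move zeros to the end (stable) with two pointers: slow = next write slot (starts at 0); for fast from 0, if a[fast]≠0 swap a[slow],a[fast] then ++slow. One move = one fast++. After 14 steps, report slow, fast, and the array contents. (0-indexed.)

slow=0 fast=0: a[fast]=0, fast++
slow=0 fast=1: a[fast]=0, fast++
slow=0 fast=2: a[fast]=6≠0 swap→a[0]=6, slow++,fast++
slow=1 fast=3: a[fast]=0, fast++
slow=1 fast=4: a[fast]=5≠0 swap→a[1]=5, slow++,fast++
slow=2 fast=5: a[fast]=0, fast++
slow=2 fast=6: a[fast]=6≠0 swap→a[2]=6, slow++,fast++
slow=3 fast=7: a[fast]=6≠0 swap→a[3]=6, slow++,fast++
slow=4 fast=8: a[fast]=0, fast++
slow=4 fast=9: a[fast]=0, fast++
slow=4 fast=10: a[fast]=0, fast++
slow=4 fast=11: a[fast]=0, fast++
slow=4 fast=12: a[fast]=3≠0 swap→a[4]=3, slow++,fast++
slow=5 fast=13: a[fast]=0, fast++

slow=5, fast=14, a=[6, 5, 6, 6, 3, 0, 0, 0, 0, 0, 0, 0, 0, 0, 0, 6, 9, 2, 3]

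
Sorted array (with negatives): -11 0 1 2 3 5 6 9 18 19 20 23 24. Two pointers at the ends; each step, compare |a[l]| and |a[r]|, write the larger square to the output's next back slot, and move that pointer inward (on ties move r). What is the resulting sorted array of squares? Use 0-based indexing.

l=0 r=12: |-11|<=|24| out[12]=576, r--
l=0 r=11: |-11|<=|23| out[11]=529, r--
l=0 r=10: |-11|<=|20| out[10]=400, r--
l=0 r=9: |-11|<=|19| out[9]=361, r--
l=0 r=8: |-11|<=|18| out[8]=324, r--
l=0 r=7: |-11|>|9| out[7]=121, l++
l=1 r=7: |0|<=|9| out[6]=81, r--
l=1 r=6: |0|<=|6| out[5]=36, r--
l=1 r=5: |0|<=|5| out[4]=25, r--
l=1 r=4: |0|<=|3| out[3]=9, r--
l=1 r=3: |0|<=|2| out[2]=4, r--
l=1 r=2: |0|<=|1| out[1]=1, r--
l=1 r=1: |0|<=|0| out[0]=0, r--

[0, 1, 4, 9, 25, 36, 81, 121, 324, 361, 400, 529, 576]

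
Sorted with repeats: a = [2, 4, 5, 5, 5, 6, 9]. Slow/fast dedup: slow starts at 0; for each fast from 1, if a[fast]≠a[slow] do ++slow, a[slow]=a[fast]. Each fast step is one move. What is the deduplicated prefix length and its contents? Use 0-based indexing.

length 5; prefix = [2, 4, 5, 6, 9]

(s=0,f=1) a[fast]=4≠a[slow]=2 write a[1]=4 → slow++,fast++
(s=1,f=2) a[fast]=5≠a[slow]=4 write a[2]=5 → slow++,fast++
(s=2,f=3) a[fast]=5=a[slow] dup → fast++
(s=2,f=4) a[fast]=5=a[slow] dup → fast++
(s=2,f=5) a[fast]=6≠a[slow]=5 write a[3]=6 → slow++,fast++
(s=3,f=6) a[fast]=9≠a[slow]=6 write a[4]=9 → slow++,fast++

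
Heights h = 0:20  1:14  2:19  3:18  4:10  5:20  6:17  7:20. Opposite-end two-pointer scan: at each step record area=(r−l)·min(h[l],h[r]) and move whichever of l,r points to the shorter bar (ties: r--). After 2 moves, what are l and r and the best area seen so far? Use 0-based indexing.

l=0, r=5, best area=140

[0,7] min(20,20)*7=140 best=140 * → r--
[0,6] min(20,17)*6=102 best=140 → r--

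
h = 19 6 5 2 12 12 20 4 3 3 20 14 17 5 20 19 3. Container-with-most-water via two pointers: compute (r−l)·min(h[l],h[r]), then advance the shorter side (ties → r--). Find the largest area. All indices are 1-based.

max area = 285

[1,17] min(19,3)*16=48 best=48 * → r--
[1,16] min(19,19)*15=285 best=285 * → r--
[1,15] min(19,20)*14=266 best=285 → l++
[2,15] min(6,20)*13=78 best=285 → l++
[3,15] min(5,20)*12=60 best=285 → l++
[4,15] min(2,20)*11=22 best=285 → l++
[5,15] min(12,20)*10=120 best=285 → l++
[6,15] min(12,20)*9=108 best=285 → l++
[7,15] min(20,20)*8=160 best=285 → r--
[7,14] min(20,5)*7=35 best=285 → r--
[7,13] min(20,17)*6=102 best=285 → r--
[7,12] min(20,14)*5=70 best=285 → r--
[7,11] min(20,20)*4=80 best=285 → r--
[7,10] min(20,3)*3=9 best=285 → r--
[7,9] min(20,3)*2=6 best=285 → r--
[7,8] min(20,4)*1=4 best=285 → r--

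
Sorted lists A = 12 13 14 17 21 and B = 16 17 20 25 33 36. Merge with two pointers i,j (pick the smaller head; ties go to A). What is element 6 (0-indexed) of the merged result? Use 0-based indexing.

merged[6] = 20

i=0 j=0: A[i]=12<=B[j]=16 take 12, i++
i=1 j=0: A[i]=13<=B[j]=16 take 13, i++
i=2 j=0: A[i]=14<=B[j]=16 take 14, i++
i=3 j=0: A[i]=17>B[j]=16 take 16, j++
i=3 j=1: A[i]=17<=B[j]=17 take 17, i++
i=4 j=1: A[i]=21>B[j]=17 take 17, j++
i=4 j=2: A[i]=21>B[j]=20 take 20, j++
i=4 j=3: A[i]=21<=B[j]=25 take 21, i++
i=5 j=3: A done, take B[j]=25, j++
i=5 j=4: A done, take B[j]=33, j++
i=5 j=5: A done, take B[j]=36, j++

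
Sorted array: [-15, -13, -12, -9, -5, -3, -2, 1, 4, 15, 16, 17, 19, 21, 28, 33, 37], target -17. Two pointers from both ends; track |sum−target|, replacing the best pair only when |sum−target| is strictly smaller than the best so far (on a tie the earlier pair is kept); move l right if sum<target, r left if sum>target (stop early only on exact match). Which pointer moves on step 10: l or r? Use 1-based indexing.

r

[1,17] -15+37=22 d=39 * → r--
[1,16] -15+33=18 d=35 * → r--
[1,15] -15+28=13 d=30 * → r--
[1,14] -15+21=6 d=23 * → r--
[1,13] -15+19=4 d=21 * → r--
[1,12] -15+17=2 d=19 * → r--
[1,11] -15+16=1 d=18 * → r--
[1,10] -15+15=0 d=17 * → r--
[1,9] -15+4=-11 d=6 * → r--
[1,8] -15+1=-14 d=3 * → r--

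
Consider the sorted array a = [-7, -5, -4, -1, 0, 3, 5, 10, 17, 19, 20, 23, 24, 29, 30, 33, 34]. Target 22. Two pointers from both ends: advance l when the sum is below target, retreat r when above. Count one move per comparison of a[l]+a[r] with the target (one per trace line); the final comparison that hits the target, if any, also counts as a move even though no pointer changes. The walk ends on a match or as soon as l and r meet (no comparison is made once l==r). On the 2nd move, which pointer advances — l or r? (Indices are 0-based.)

l=0 r=16: -7+34=27 >22, r--
l=0 r=15: -7+33=26 >22, r--

r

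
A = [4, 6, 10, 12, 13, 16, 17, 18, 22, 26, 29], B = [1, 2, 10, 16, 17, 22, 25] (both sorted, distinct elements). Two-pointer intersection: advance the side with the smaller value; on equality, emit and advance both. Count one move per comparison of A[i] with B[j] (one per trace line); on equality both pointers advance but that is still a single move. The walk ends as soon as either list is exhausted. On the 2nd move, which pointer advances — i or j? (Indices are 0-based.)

[i=0,j=0] 4>1 → j++
[i=0,j=1] 4>2 → j++

j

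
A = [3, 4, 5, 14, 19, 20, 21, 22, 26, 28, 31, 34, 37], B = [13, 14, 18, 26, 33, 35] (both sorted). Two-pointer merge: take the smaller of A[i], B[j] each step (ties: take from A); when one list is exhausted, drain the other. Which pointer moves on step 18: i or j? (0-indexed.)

j

i=0 j=0: A[i]=3<=B[j]=13 take 3, i++
i=1 j=0: A[i]=4<=B[j]=13 take 4, i++
i=2 j=0: A[i]=5<=B[j]=13 take 5, i++
i=3 j=0: A[i]=14>B[j]=13 take 13, j++
i=3 j=1: A[i]=14<=B[j]=14 take 14, i++
i=4 j=1: A[i]=19>B[j]=14 take 14, j++
i=4 j=2: A[i]=19>B[j]=18 take 18, j++
i=4 j=3: A[i]=19<=B[j]=26 take 19, i++
i=5 j=3: A[i]=20<=B[j]=26 take 20, i++
i=6 j=3: A[i]=21<=B[j]=26 take 21, i++
i=7 j=3: A[i]=22<=B[j]=26 take 22, i++
i=8 j=3: A[i]=26<=B[j]=26 take 26, i++
i=9 j=3: A[i]=28>B[j]=26 take 26, j++
i=9 j=4: A[i]=28<=B[j]=33 take 28, i++
i=10 j=4: A[i]=31<=B[j]=33 take 31, i++
i=11 j=4: A[i]=34>B[j]=33 take 33, j++
i=11 j=5: A[i]=34<=B[j]=35 take 34, i++
i=12 j=5: A[i]=37>B[j]=35 take 35, j++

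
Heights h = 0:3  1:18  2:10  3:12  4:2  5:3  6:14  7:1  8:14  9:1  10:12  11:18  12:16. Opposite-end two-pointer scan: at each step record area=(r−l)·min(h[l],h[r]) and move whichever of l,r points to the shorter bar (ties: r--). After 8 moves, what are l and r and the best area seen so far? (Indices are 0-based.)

l=1, r=5, best area=180

l=0 r=12: min(3,16)*12=36 best=36 *, l++
l=1 r=12: min(18,16)*11=176 best=176 *, r--
l=1 r=11: min(18,18)*10=180 best=180 *, r--
l=1 r=10: min(18,12)*9=108 best=180, r--
l=1 r=9: min(18,1)*8=8 best=180, r--
l=1 r=8: min(18,14)*7=98 best=180, r--
l=1 r=7: min(18,1)*6=6 best=180, r--
l=1 r=6: min(18,14)*5=70 best=180, r--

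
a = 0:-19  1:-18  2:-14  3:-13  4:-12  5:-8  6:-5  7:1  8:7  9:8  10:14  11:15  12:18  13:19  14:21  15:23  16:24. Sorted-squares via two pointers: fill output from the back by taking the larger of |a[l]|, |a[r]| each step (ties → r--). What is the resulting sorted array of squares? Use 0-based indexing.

[0,16] |-19|<=|24| out[16]=576 → r--
[0,15] |-19|<=|23| out[15]=529 → r--
[0,14] |-19|<=|21| out[14]=441 → r--
[0,13] |-19|<=|19| out[13]=361 → r--
[0,12] |-19|>|18| out[12]=361 → l++
[1,12] |-18|<=|18| out[11]=324 → r--
[1,11] |-18|>|15| out[10]=324 → l++
[2,11] |-14|<=|15| out[9]=225 → r--
[2,10] |-14|<=|14| out[8]=196 → r--
[2,9] |-14|>|8| out[7]=196 → l++
[3,9] |-13|>|8| out[6]=169 → l++
[4,9] |-12|>|8| out[5]=144 → l++
[5,9] |-8|<=|8| out[4]=64 → r--
[5,8] |-8|>|7| out[3]=64 → l++
[6,8] |-5|<=|7| out[2]=49 → r--
[6,7] |-5|>|1| out[1]=25 → l++
[7,7] |1|<=|1| out[0]=1 → r--

[1, 25, 49, 64, 64, 144, 169, 196, 196, 225, 324, 324, 361, 361, 441, 529, 576]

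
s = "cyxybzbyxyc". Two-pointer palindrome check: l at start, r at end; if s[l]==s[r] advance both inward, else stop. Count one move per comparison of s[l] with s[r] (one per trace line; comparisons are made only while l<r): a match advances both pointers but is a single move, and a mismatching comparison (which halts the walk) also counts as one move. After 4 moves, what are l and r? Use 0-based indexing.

[0,10] 'c'=='c' → l++,r--
[1,9] 'y'=='y' → l++,r--
[2,8] 'x'=='x' → l++,r--
[3,7] 'y'=='y' → l++,r--

l=4, r=6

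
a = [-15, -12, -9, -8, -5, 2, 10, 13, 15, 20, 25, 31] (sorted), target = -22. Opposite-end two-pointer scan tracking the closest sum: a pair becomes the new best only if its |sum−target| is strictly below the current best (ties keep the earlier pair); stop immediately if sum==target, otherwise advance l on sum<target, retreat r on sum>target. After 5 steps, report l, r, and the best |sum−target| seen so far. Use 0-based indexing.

l=0 r=11: -15+31=16 d=38 *, r--
l=0 r=10: -15+25=10 d=32 *, r--
l=0 r=9: -15+20=5 d=27 *, r--
l=0 r=8: -15+15=0 d=22 *, r--
l=0 r=7: -15+13=-2 d=20 *, r--

l=0, r=6, best |Δ|=20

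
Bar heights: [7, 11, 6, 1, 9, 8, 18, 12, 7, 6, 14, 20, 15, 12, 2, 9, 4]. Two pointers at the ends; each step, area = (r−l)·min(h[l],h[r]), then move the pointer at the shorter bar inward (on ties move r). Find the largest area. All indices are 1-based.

[1,17] min(7,4)*16=64 best=64 * → r--
[1,16] min(7,9)*15=105 best=105 * → l++
[2,16] min(11,9)*14=126 best=126 * → r--
[2,15] min(11,2)*13=26 best=126 → r--
[2,14] min(11,12)*12=132 best=132 * → l++
[3,14] min(6,12)*11=66 best=132 → l++
[4,14] min(1,12)*10=10 best=132 → l++
[5,14] min(9,12)*9=81 best=132 → l++
[6,14] min(8,12)*8=64 best=132 → l++
[7,14] min(18,12)*7=84 best=132 → r--
[7,13] min(18,15)*6=90 best=132 → r--
[7,12] min(18,20)*5=90 best=132 → l++
[8,12] min(12,20)*4=48 best=132 → l++
[9,12] min(7,20)*3=21 best=132 → l++
[10,12] min(6,20)*2=12 best=132 → l++
[11,12] min(14,20)*1=14 best=132 → l++

max area = 132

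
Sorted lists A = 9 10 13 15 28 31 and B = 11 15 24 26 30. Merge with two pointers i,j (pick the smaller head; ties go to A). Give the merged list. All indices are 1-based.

[9, 10, 11, 13, 15, 15, 24, 26, 28, 30, 31]

i=1 j=1: A[i]=9<=B[j]=11 take 9, i++
i=2 j=1: A[i]=10<=B[j]=11 take 10, i++
i=3 j=1: A[i]=13>B[j]=11 take 11, j++
i=3 j=2: A[i]=13<=B[j]=15 take 13, i++
i=4 j=2: A[i]=15<=B[j]=15 take 15, i++
i=5 j=2: A[i]=28>B[j]=15 take 15, j++
i=5 j=3: A[i]=28>B[j]=24 take 24, j++
i=5 j=4: A[i]=28>B[j]=26 take 26, j++
i=5 j=5: A[i]=28<=B[j]=30 take 28, i++
i=6 j=5: A[i]=31>B[j]=30 take 30, j++
i=6 j=6: B done, take A[i]=31, i++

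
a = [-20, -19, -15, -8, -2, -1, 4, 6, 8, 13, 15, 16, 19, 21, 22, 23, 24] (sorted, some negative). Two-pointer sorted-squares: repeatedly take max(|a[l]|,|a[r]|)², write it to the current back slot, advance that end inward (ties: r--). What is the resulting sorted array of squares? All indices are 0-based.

[1, 4, 16, 36, 64, 64, 169, 225, 225, 256, 361, 361, 400, 441, 484, 529, 576]

[0,16] |-20|<=|24| out[16]=576 → r--
[0,15] |-20|<=|23| out[15]=529 → r--
[0,14] |-20|<=|22| out[14]=484 → r--
[0,13] |-20|<=|21| out[13]=441 → r--
[0,12] |-20|>|19| out[12]=400 → l++
[1,12] |-19|<=|19| out[11]=361 → r--
[1,11] |-19|>|16| out[10]=361 → l++
[2,11] |-15|<=|16| out[9]=256 → r--
[2,10] |-15|<=|15| out[8]=225 → r--
[2,9] |-15|>|13| out[7]=225 → l++
[3,9] |-8|<=|13| out[6]=169 → r--
[3,8] |-8|<=|8| out[5]=64 → r--
[3,7] |-8|>|6| out[4]=64 → l++
[4,7] |-2|<=|6| out[3]=36 → r--
[4,6] |-2|<=|4| out[2]=16 → r--
[4,5] |-2|>|-1| out[1]=4 → l++
[5,5] |-1|<=|-1| out[0]=1 → r--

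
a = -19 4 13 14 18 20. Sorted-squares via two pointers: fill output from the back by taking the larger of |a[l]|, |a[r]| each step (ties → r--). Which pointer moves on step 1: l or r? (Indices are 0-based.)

l=0 r=5: |-19|<=|20| out[5]=400, r--

r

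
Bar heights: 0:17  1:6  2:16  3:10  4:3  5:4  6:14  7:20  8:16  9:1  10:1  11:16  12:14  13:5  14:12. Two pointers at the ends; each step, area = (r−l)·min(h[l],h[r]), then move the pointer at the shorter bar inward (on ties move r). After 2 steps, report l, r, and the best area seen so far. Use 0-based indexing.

l=0, r=12, best area=168

[0,14] min(17,12)*14=168 best=168 * → r--
[0,13] min(17,5)*13=65 best=168 → r--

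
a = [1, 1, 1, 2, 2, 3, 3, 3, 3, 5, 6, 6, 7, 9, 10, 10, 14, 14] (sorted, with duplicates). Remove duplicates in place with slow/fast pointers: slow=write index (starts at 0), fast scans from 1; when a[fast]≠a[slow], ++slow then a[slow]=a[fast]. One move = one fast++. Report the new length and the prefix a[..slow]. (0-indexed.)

length 9; prefix = [1, 2, 3, 5, 6, 7, 9, 10, 14]

slow=0 fast=1: a[fast]=1=a[slow] dup, fast++
slow=0 fast=2: a[fast]=1=a[slow] dup, fast++
slow=0 fast=3: a[fast]=2≠a[slow]=1 write a[1]=2, slow++,fast++
slow=1 fast=4: a[fast]=2=a[slow] dup, fast++
slow=1 fast=5: a[fast]=3≠a[slow]=2 write a[2]=3, slow++,fast++
slow=2 fast=6: a[fast]=3=a[slow] dup, fast++
slow=2 fast=7: a[fast]=3=a[slow] dup, fast++
slow=2 fast=8: a[fast]=3=a[slow] dup, fast++
slow=2 fast=9: a[fast]=5≠a[slow]=3 write a[3]=5, slow++,fast++
slow=3 fast=10: a[fast]=6≠a[slow]=5 write a[4]=6, slow++,fast++
slow=4 fast=11: a[fast]=6=a[slow] dup, fast++
slow=4 fast=12: a[fast]=7≠a[slow]=6 write a[5]=7, slow++,fast++
slow=5 fast=13: a[fast]=9≠a[slow]=7 write a[6]=9, slow++,fast++
slow=6 fast=14: a[fast]=10≠a[slow]=9 write a[7]=10, slow++,fast++
slow=7 fast=15: a[fast]=10=a[slow] dup, fast++
slow=7 fast=16: a[fast]=14≠a[slow]=10 write a[8]=14, slow++,fast++
slow=8 fast=17: a[fast]=14=a[slow] dup, fast++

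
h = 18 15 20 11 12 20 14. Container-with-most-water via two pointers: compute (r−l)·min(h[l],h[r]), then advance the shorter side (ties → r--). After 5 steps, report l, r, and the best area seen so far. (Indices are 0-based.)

l=0 r=6: min(18,14)*6=84 best=84 *, r--
l=0 r=5: min(18,20)*5=90 best=90 *, l++
l=1 r=5: min(15,20)*4=60 best=90, l++
l=2 r=5: min(20,20)*3=60 best=90, r--
l=2 r=4: min(20,12)*2=24 best=90, r--

l=2, r=3, best area=90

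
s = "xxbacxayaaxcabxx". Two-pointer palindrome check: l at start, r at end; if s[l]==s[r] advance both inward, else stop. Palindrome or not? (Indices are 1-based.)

not a palindrome (mismatch at 8,9)

[1,16] 'x'=='x' → l++,r--
[2,15] 'x'=='x' → l++,r--
[3,14] 'b'=='b' → l++,r--
[4,13] 'a'=='a' → l++,r--
[5,12] 'c'=='c' → l++,r--
[6,11] 'x'=='x' → l++,r--
[7,10] 'a'=='a' → l++,r--
[8,9] 'y'!='a' → stop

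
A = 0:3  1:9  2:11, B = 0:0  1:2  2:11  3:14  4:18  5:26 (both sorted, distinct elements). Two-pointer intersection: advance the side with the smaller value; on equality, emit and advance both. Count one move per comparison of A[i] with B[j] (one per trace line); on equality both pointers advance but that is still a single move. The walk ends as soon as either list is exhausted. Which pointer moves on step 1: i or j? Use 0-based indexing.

j

[i=0,j=0] 3>0 → j++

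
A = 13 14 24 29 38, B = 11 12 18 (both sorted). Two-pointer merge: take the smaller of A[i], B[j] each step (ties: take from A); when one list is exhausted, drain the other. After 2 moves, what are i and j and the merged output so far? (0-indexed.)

i=0 j=0: A[i]=13>B[j]=11 take 11, j++
i=0 j=1: A[i]=13>B[j]=12 take 12, j++

i=0, j=2, merged so far=[11, 12]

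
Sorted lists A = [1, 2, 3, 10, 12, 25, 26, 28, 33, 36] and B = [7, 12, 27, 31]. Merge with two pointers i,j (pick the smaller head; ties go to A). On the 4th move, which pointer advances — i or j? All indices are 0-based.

j

i=0 j=0: A[i]=1<=B[j]=7 take 1, i++
i=1 j=0: A[i]=2<=B[j]=7 take 2, i++
i=2 j=0: A[i]=3<=B[j]=7 take 3, i++
i=3 j=0: A[i]=10>B[j]=7 take 7, j++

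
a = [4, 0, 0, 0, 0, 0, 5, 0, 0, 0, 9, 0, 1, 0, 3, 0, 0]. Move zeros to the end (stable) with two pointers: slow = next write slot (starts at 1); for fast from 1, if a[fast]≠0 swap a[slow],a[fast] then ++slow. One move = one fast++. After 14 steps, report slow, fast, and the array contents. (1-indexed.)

(s=1,f=1) a[fast]=4≠0 swap→a[1]=4 → slow++,fast++
(s=2,f=2) a[fast]=0 → fast++
(s=2,f=3) a[fast]=0 → fast++
(s=2,f=4) a[fast]=0 → fast++
(s=2,f=5) a[fast]=0 → fast++
(s=2,f=6) a[fast]=0 → fast++
(s=2,f=7) a[fast]=5≠0 swap→a[2]=5 → slow++,fast++
(s=3,f=8) a[fast]=0 → fast++
(s=3,f=9) a[fast]=0 → fast++
(s=3,f=10) a[fast]=0 → fast++
(s=3,f=11) a[fast]=9≠0 swap→a[3]=9 → slow++,fast++
(s=4,f=12) a[fast]=0 → fast++
(s=4,f=13) a[fast]=1≠0 swap→a[4]=1 → slow++,fast++
(s=5,f=14) a[fast]=0 → fast++

slow=5, fast=15, a=[4, 5, 9, 1, 0, 0, 0, 0, 0, 0, 0, 0, 0, 0, 3, 0, 0]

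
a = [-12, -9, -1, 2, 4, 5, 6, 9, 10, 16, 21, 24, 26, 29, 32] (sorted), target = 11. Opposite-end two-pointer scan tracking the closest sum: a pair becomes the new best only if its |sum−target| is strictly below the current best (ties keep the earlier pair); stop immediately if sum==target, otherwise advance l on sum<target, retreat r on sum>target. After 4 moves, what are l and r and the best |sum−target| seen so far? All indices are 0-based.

l=0, r=10, best |Δ|=1

[0,14] -12+32=20 d=9 * → r--
[0,13] -12+29=17 d=6 * → r--
[0,12] -12+26=14 d=3 * → r--
[0,11] -12+24=12 d=1 * → r--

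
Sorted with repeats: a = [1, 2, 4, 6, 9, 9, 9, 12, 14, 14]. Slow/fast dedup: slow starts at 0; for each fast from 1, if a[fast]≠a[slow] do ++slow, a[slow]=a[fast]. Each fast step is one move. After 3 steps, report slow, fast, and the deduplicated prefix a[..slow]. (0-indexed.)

slow=3, fast=4, prefix=[1, 2, 4, 6]

slow=0 fast=1: a[fast]=2≠a[slow]=1 write a[1]=2, slow++,fast++
slow=1 fast=2: a[fast]=4≠a[slow]=2 write a[2]=4, slow++,fast++
slow=2 fast=3: a[fast]=6≠a[slow]=4 write a[3]=6, slow++,fast++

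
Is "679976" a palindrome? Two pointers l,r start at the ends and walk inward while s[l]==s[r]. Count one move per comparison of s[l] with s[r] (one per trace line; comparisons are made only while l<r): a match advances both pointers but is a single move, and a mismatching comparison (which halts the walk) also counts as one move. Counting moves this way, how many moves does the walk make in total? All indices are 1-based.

3 moves

[1,6] '6'=='6' → l++,r--
[2,5] '7'=='7' → l++,r--
[3,4] '9'=='9' → l++,r--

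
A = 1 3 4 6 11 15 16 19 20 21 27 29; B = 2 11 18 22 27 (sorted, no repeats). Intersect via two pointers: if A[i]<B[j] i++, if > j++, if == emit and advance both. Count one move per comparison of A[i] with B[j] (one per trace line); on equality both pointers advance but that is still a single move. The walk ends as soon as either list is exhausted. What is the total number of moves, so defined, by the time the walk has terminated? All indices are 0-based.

14 moves

i=0 j=0: 1<2, i++
i=1 j=0: 3>2, j++
i=1 j=1: 3<11, i++
i=2 j=1: 4<11, i++
i=3 j=1: 6<11, i++
i=4 j=1: 11==11 emit, i++,j++
i=5 j=2: 15<18, i++
i=6 j=2: 16<18, i++
i=7 j=2: 19>18, j++
i=7 j=3: 19<22, i++
i=8 j=3: 20<22, i++
i=9 j=3: 21<22, i++
i=10 j=3: 27>22, j++
i=10 j=4: 27==27 emit, i++,j++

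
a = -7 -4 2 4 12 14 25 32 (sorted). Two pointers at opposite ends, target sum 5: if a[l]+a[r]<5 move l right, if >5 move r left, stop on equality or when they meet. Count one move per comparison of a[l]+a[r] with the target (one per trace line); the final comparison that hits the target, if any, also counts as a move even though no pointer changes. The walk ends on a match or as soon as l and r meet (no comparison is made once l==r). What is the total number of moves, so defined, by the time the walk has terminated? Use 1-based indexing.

4 moves

l=1 r=8: -7+32=25 >5, r--
l=1 r=7: -7+25=18 >5, r--
l=1 r=6: -7+14=7 >5, r--
l=1 r=5: -7+12=5, found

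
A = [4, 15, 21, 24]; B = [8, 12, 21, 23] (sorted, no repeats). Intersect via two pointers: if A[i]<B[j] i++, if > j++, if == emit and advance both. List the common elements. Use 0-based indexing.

intersection = [21]

[i=0,j=0] 4<8 → i++
[i=1,j=0] 15>8 → j++
[i=1,j=1] 15>12 → j++
[i=1,j=2] 15<21 → i++
[i=2,j=2] 21==21 emit → i++,j++
[i=3,j=3] 24>23 → j++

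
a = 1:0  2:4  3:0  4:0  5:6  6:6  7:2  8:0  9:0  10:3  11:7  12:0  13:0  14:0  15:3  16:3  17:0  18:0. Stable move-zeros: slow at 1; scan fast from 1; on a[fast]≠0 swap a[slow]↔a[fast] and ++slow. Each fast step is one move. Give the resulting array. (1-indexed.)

(s=1,f=1) a[fast]=0 → fast++
(s=1,f=2) a[fast]=4≠0 swap→a[1]=4 → slow++,fast++
(s=2,f=3) a[fast]=0 → fast++
(s=2,f=4) a[fast]=0 → fast++
(s=2,f=5) a[fast]=6≠0 swap→a[2]=6 → slow++,fast++
(s=3,f=6) a[fast]=6≠0 swap→a[3]=6 → slow++,fast++
(s=4,f=7) a[fast]=2≠0 swap→a[4]=2 → slow++,fast++
(s=5,f=8) a[fast]=0 → fast++
(s=5,f=9) a[fast]=0 → fast++
(s=5,f=10) a[fast]=3≠0 swap→a[5]=3 → slow++,fast++
(s=6,f=11) a[fast]=7≠0 swap→a[6]=7 → slow++,fast++
(s=7,f=12) a[fast]=0 → fast++
(s=7,f=13) a[fast]=0 → fast++
(s=7,f=14) a[fast]=0 → fast++
(s=7,f=15) a[fast]=3≠0 swap→a[7]=3 → slow++,fast++
(s=8,f=16) a[fast]=3≠0 swap→a[8]=3 → slow++,fast++
(s=9,f=17) a[fast]=0 → fast++
(s=9,f=18) a[fast]=0 → fast++

[4, 6, 6, 2, 3, 7, 3, 3, 0, 0, 0, 0, 0, 0, 0, 0, 0, 0]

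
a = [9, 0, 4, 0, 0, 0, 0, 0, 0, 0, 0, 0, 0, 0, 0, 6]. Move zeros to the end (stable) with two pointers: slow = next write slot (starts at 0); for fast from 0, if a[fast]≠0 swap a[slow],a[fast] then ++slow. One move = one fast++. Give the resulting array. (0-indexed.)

(s=0,f=0) a[fast]=9≠0 swap→a[0]=9 → slow++,fast++
(s=1,f=1) a[fast]=0 → fast++
(s=1,f=2) a[fast]=4≠0 swap→a[1]=4 → slow++,fast++
(s=2,f=3) a[fast]=0 → fast++
(s=2,f=4) a[fast]=0 → fast++
(s=2,f=5) a[fast]=0 → fast++
(s=2,f=6) a[fast]=0 → fast++
(s=2,f=7) a[fast]=0 → fast++
(s=2,f=8) a[fast]=0 → fast++
(s=2,f=9) a[fast]=0 → fast++
(s=2,f=10) a[fast]=0 → fast++
(s=2,f=11) a[fast]=0 → fast++
(s=2,f=12) a[fast]=0 → fast++
(s=2,f=13) a[fast]=0 → fast++
(s=2,f=14) a[fast]=0 → fast++
(s=2,f=15) a[fast]=6≠0 swap→a[2]=6 → slow++,fast++

[9, 4, 6, 0, 0, 0, 0, 0, 0, 0, 0, 0, 0, 0, 0, 0]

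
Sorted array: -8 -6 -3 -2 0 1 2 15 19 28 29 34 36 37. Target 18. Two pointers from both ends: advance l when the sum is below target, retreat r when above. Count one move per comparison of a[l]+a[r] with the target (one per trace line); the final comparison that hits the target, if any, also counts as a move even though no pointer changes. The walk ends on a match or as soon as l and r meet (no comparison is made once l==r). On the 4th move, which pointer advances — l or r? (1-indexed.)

[1,14] -8+37=29 >18 → r--
[1,13] -8+36=28 >18 → r--
[1,12] -8+34=26 >18 → r--
[1,11] -8+29=21 >18 → r--

r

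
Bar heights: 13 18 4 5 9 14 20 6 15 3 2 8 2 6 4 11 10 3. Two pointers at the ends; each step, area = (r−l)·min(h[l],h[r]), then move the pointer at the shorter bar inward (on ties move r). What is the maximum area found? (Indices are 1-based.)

l=1 r=18: min(13,3)*17=51 best=51 *, r--
l=1 r=17: min(13,10)*16=160 best=160 *, r--
l=1 r=16: min(13,11)*15=165 best=165 *, r--
l=1 r=15: min(13,4)*14=56 best=165, r--
l=1 r=14: min(13,6)*13=78 best=165, r--
l=1 r=13: min(13,2)*12=24 best=165, r--
l=1 r=12: min(13,8)*11=88 best=165, r--
l=1 r=11: min(13,2)*10=20 best=165, r--
l=1 r=10: min(13,3)*9=27 best=165, r--
l=1 r=9: min(13,15)*8=104 best=165, l++
l=2 r=9: min(18,15)*7=105 best=165, r--
l=2 r=8: min(18,6)*6=36 best=165, r--
l=2 r=7: min(18,20)*5=90 best=165, l++
l=3 r=7: min(4,20)*4=16 best=165, l++
l=4 r=7: min(5,20)*3=15 best=165, l++
l=5 r=7: min(9,20)*2=18 best=165, l++
l=6 r=7: min(14,20)*1=14 best=165, l++

max area = 165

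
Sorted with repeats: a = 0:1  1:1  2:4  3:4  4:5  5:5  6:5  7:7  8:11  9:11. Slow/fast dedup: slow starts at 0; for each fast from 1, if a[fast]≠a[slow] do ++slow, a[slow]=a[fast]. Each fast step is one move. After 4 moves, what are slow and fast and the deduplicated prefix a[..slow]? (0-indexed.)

slow=2, fast=5, prefix=[1, 4, 5]

slow=0 fast=1: a[fast]=1=a[slow] dup, fast++
slow=0 fast=2: a[fast]=4≠a[slow]=1 write a[1]=4, slow++,fast++
slow=1 fast=3: a[fast]=4=a[slow] dup, fast++
slow=1 fast=4: a[fast]=5≠a[slow]=4 write a[2]=5, slow++,fast++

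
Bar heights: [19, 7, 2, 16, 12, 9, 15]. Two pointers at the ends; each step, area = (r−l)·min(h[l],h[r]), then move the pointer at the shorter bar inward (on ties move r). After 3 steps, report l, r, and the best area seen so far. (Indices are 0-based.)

l=0, r=3, best area=90

[0,6] min(19,15)*6=90 best=90 * → r--
[0,5] min(19,9)*5=45 best=90 → r--
[0,4] min(19,12)*4=48 best=90 → r--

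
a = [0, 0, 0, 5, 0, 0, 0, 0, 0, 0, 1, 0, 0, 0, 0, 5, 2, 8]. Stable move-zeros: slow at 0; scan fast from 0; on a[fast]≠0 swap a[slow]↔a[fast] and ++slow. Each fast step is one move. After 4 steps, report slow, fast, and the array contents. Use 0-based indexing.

slow=1, fast=4, a=[5, 0, 0, 0, 0, 0, 0, 0, 0, 0, 1, 0, 0, 0, 0, 5, 2, 8]

slow=0 fast=0: a[fast]=0, fast++
slow=0 fast=1: a[fast]=0, fast++
slow=0 fast=2: a[fast]=0, fast++
slow=0 fast=3: a[fast]=5≠0 swap→a[0]=5, slow++,fast++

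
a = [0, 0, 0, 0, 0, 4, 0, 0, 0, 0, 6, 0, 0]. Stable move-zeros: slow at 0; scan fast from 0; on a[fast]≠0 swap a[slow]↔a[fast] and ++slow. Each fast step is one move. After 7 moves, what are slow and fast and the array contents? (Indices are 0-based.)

(s=0,f=0) a[fast]=0 → fast++
(s=0,f=1) a[fast]=0 → fast++
(s=0,f=2) a[fast]=0 → fast++
(s=0,f=3) a[fast]=0 → fast++
(s=0,f=4) a[fast]=0 → fast++
(s=0,f=5) a[fast]=4≠0 swap→a[0]=4 → slow++,fast++
(s=1,f=6) a[fast]=0 → fast++

slow=1, fast=7, a=[4, 0, 0, 0, 0, 0, 0, 0, 0, 0, 6, 0, 0]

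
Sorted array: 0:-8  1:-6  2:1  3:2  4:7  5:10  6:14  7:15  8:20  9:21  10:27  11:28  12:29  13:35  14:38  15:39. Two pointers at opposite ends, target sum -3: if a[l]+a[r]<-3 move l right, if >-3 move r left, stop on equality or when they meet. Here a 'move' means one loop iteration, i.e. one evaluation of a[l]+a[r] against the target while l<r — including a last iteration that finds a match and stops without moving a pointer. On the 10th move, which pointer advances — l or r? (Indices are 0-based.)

l=0 r=15: -8+39=31 >-3, r--
l=0 r=14: -8+38=30 >-3, r--
l=0 r=13: -8+35=27 >-3, r--
l=0 r=12: -8+29=21 >-3, r--
l=0 r=11: -8+28=20 >-3, r--
l=0 r=10: -8+27=19 >-3, r--
l=0 r=9: -8+21=13 >-3, r--
l=0 r=8: -8+20=12 >-3, r--
l=0 r=7: -8+15=7 >-3, r--
l=0 r=6: -8+14=6 >-3, r--

r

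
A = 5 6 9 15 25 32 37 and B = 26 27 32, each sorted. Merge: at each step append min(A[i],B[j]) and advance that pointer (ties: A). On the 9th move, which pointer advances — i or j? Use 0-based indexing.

j

[i=0,j=0] A[i]=5<=B[j]=26 take 5 → i++
[i=1,j=0] A[i]=6<=B[j]=26 take 6 → i++
[i=2,j=0] A[i]=9<=B[j]=26 take 9 → i++
[i=3,j=0] A[i]=15<=B[j]=26 take 15 → i++
[i=4,j=0] A[i]=25<=B[j]=26 take 25 → i++
[i=5,j=0] A[i]=32>B[j]=26 take 26 → j++
[i=5,j=1] A[i]=32>B[j]=27 take 27 → j++
[i=5,j=2] A[i]=32<=B[j]=32 take 32 → i++
[i=6,j=2] A[i]=37>B[j]=32 take 32 → j++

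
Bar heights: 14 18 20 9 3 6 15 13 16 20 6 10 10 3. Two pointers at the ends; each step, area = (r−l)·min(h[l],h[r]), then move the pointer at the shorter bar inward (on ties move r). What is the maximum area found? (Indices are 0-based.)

[0,13] min(14,3)*13=39 best=39 * → r--
[0,12] min(14,10)*12=120 best=120 * → r--
[0,11] min(14,10)*11=110 best=120 → r--
[0,10] min(14,6)*10=60 best=120 → r--
[0,9] min(14,20)*9=126 best=126 * → l++
[1,9] min(18,20)*8=144 best=144 * → l++
[2,9] min(20,20)*7=140 best=144 → r--
[2,8] min(20,16)*6=96 best=144 → r--
[2,7] min(20,13)*5=65 best=144 → r--
[2,6] min(20,15)*4=60 best=144 → r--
[2,5] min(20,6)*3=18 best=144 → r--
[2,4] min(20,3)*2=6 best=144 → r--
[2,3] min(20,9)*1=9 best=144 → r--

max area = 144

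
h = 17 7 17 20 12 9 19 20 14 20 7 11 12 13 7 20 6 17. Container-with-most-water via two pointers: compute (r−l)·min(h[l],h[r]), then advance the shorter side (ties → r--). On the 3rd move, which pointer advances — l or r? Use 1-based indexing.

[1,18] min(17,17)*17=289 best=289 * → r--
[1,17] min(17,6)*16=96 best=289 → r--
[1,16] min(17,20)*15=255 best=289 → l++

l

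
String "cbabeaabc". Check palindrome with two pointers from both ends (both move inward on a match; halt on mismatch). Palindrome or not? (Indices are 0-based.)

[0,8] 'c'=='c' → l++,r--
[1,7] 'b'=='b' → l++,r--
[2,6] 'a'=='a' → l++,r--
[3,5] 'b'!='a' → stop

not a palindrome (mismatch at 3,5)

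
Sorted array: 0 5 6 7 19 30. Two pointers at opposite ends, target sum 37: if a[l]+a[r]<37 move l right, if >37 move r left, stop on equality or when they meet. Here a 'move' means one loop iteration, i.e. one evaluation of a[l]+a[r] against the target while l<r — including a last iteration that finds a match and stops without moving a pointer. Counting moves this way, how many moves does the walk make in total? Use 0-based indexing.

4 moves

l=0 r=5: 0+30=30 <37, l++
l=1 r=5: 5+30=35 <37, l++
l=2 r=5: 6+30=36 <37, l++
l=3 r=5: 7+30=37, found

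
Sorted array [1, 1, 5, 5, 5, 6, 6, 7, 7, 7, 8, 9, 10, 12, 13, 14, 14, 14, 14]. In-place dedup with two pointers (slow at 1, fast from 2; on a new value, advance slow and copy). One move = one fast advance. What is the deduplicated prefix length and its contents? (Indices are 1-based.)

length 10; prefix = [1, 5, 6, 7, 8, 9, 10, 12, 13, 14]

slow=1 fast=2: a[fast]=1=a[slow] dup, fast++
slow=1 fast=3: a[fast]=5≠a[slow]=1 write a[2]=5, slow++,fast++
slow=2 fast=4: a[fast]=5=a[slow] dup, fast++
slow=2 fast=5: a[fast]=5=a[slow] dup, fast++
slow=2 fast=6: a[fast]=6≠a[slow]=5 write a[3]=6, slow++,fast++
slow=3 fast=7: a[fast]=6=a[slow] dup, fast++
slow=3 fast=8: a[fast]=7≠a[slow]=6 write a[4]=7, slow++,fast++
slow=4 fast=9: a[fast]=7=a[slow] dup, fast++
slow=4 fast=10: a[fast]=7=a[slow] dup, fast++
slow=4 fast=11: a[fast]=8≠a[slow]=7 write a[5]=8, slow++,fast++
slow=5 fast=12: a[fast]=9≠a[slow]=8 write a[6]=9, slow++,fast++
slow=6 fast=13: a[fast]=10≠a[slow]=9 write a[7]=10, slow++,fast++
slow=7 fast=14: a[fast]=12≠a[slow]=10 write a[8]=12, slow++,fast++
slow=8 fast=15: a[fast]=13≠a[slow]=12 write a[9]=13, slow++,fast++
slow=9 fast=16: a[fast]=14≠a[slow]=13 write a[10]=14, slow++,fast++
slow=10 fast=17: a[fast]=14=a[slow] dup, fast++
slow=10 fast=18: a[fast]=14=a[slow] dup, fast++
slow=10 fast=19: a[fast]=14=a[slow] dup, fast++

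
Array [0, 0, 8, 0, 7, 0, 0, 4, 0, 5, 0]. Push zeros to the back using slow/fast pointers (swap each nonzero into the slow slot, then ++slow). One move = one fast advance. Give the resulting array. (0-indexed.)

(s=0,f=0) a[fast]=0 → fast++
(s=0,f=1) a[fast]=0 → fast++
(s=0,f=2) a[fast]=8≠0 swap→a[0]=8 → slow++,fast++
(s=1,f=3) a[fast]=0 → fast++
(s=1,f=4) a[fast]=7≠0 swap→a[1]=7 → slow++,fast++
(s=2,f=5) a[fast]=0 → fast++
(s=2,f=6) a[fast]=0 → fast++
(s=2,f=7) a[fast]=4≠0 swap→a[2]=4 → slow++,fast++
(s=3,f=8) a[fast]=0 → fast++
(s=3,f=9) a[fast]=5≠0 swap→a[3]=5 → slow++,fast++
(s=4,f=10) a[fast]=0 → fast++

[8, 7, 4, 5, 0, 0, 0, 0, 0, 0, 0]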